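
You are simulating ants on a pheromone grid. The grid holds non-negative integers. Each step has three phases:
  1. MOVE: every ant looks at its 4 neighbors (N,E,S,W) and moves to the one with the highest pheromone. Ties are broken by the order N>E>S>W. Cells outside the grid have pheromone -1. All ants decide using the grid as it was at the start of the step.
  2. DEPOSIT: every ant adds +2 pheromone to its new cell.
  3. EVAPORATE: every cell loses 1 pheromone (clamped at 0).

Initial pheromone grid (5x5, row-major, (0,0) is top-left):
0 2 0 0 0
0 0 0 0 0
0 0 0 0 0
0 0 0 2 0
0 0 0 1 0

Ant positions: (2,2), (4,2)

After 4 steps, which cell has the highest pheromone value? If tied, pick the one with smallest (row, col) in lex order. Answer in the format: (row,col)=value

Answer: (3,3)=2

Derivation:
Step 1: ant0:(2,2)->N->(1,2) | ant1:(4,2)->E->(4,3)
  grid max=2 at (4,3)
Step 2: ant0:(1,2)->N->(0,2) | ant1:(4,3)->N->(3,3)
  grid max=2 at (3,3)
Step 3: ant0:(0,2)->E->(0,3) | ant1:(3,3)->S->(4,3)
  grid max=2 at (4,3)
Step 4: ant0:(0,3)->E->(0,4) | ant1:(4,3)->N->(3,3)
  grid max=2 at (3,3)
Final grid:
  0 0 0 0 1
  0 0 0 0 0
  0 0 0 0 0
  0 0 0 2 0
  0 0 0 1 0
Max pheromone 2 at (3,3)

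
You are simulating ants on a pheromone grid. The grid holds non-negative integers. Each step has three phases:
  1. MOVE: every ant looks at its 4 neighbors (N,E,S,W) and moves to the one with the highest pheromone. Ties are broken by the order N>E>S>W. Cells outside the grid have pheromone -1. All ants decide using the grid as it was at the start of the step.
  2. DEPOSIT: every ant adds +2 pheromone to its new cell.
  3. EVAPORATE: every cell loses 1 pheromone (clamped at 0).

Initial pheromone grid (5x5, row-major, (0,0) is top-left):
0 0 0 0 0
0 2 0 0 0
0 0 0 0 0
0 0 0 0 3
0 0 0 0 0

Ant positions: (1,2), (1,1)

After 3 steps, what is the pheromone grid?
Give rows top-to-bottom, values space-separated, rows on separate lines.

After step 1: ants at (1,1),(0,1)
  0 1 0 0 0
  0 3 0 0 0
  0 0 0 0 0
  0 0 0 0 2
  0 0 0 0 0
After step 2: ants at (0,1),(1,1)
  0 2 0 0 0
  0 4 0 0 0
  0 0 0 0 0
  0 0 0 0 1
  0 0 0 0 0
After step 3: ants at (1,1),(0,1)
  0 3 0 0 0
  0 5 0 0 0
  0 0 0 0 0
  0 0 0 0 0
  0 0 0 0 0

0 3 0 0 0
0 5 0 0 0
0 0 0 0 0
0 0 0 0 0
0 0 0 0 0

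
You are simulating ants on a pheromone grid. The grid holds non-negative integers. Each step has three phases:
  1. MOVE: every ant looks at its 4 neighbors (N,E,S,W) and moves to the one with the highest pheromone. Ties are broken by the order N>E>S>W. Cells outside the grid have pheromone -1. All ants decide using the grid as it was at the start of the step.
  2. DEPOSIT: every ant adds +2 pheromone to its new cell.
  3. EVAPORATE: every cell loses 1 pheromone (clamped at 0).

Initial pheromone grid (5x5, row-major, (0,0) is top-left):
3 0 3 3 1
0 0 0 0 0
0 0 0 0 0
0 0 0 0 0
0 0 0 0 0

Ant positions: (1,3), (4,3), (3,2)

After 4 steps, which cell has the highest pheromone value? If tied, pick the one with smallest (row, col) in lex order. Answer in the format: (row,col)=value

Step 1: ant0:(1,3)->N->(0,3) | ant1:(4,3)->N->(3,3) | ant2:(3,2)->N->(2,2)
  grid max=4 at (0,3)
Step 2: ant0:(0,3)->W->(0,2) | ant1:(3,3)->N->(2,3) | ant2:(2,2)->N->(1,2)
  grid max=3 at (0,2)
Step 3: ant0:(0,2)->E->(0,3) | ant1:(2,3)->N->(1,3) | ant2:(1,2)->N->(0,2)
  grid max=4 at (0,2)
Step 4: ant0:(0,3)->W->(0,2) | ant1:(1,3)->N->(0,3) | ant2:(0,2)->E->(0,3)
  grid max=7 at (0,3)
Final grid:
  0 0 5 7 0
  0 0 0 0 0
  0 0 0 0 0
  0 0 0 0 0
  0 0 0 0 0
Max pheromone 7 at (0,3)

Answer: (0,3)=7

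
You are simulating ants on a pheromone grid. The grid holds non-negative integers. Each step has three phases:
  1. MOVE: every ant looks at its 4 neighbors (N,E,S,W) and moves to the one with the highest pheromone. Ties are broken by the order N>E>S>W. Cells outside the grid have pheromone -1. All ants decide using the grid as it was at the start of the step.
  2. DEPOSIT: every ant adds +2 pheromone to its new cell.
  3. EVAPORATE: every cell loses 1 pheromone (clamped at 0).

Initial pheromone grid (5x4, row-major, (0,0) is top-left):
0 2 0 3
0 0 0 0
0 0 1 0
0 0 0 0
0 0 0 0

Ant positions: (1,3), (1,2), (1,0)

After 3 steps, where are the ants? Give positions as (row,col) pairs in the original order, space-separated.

Step 1: ant0:(1,3)->N->(0,3) | ant1:(1,2)->S->(2,2) | ant2:(1,0)->N->(0,0)
  grid max=4 at (0,3)
Step 2: ant0:(0,3)->S->(1,3) | ant1:(2,2)->N->(1,2) | ant2:(0,0)->E->(0,1)
  grid max=3 at (0,3)
Step 3: ant0:(1,3)->N->(0,3) | ant1:(1,2)->E->(1,3) | ant2:(0,1)->E->(0,2)
  grid max=4 at (0,3)

(0,3) (1,3) (0,2)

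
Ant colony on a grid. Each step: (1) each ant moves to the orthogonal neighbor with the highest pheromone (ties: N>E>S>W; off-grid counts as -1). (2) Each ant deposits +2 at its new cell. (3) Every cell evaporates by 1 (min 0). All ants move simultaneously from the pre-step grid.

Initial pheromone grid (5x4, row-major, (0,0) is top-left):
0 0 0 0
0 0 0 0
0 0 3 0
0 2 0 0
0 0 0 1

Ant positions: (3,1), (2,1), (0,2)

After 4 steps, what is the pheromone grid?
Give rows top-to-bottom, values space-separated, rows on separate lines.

After step 1: ants at (2,1),(2,2),(0,3)
  0 0 0 1
  0 0 0 0
  0 1 4 0
  0 1 0 0
  0 0 0 0
After step 2: ants at (2,2),(2,1),(1,3)
  0 0 0 0
  0 0 0 1
  0 2 5 0
  0 0 0 0
  0 0 0 0
After step 3: ants at (2,1),(2,2),(0,3)
  0 0 0 1
  0 0 0 0
  0 3 6 0
  0 0 0 0
  0 0 0 0
After step 4: ants at (2,2),(2,1),(1,3)
  0 0 0 0
  0 0 0 1
  0 4 7 0
  0 0 0 0
  0 0 0 0

0 0 0 0
0 0 0 1
0 4 7 0
0 0 0 0
0 0 0 0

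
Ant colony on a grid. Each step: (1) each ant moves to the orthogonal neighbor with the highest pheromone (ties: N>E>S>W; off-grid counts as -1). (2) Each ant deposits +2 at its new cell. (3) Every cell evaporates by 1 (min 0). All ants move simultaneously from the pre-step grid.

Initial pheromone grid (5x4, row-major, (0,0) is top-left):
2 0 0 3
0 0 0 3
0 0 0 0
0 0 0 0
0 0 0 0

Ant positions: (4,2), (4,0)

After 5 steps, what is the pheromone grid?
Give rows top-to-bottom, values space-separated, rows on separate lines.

After step 1: ants at (3,2),(3,0)
  1 0 0 2
  0 0 0 2
  0 0 0 0
  1 0 1 0
  0 0 0 0
After step 2: ants at (2,2),(2,0)
  0 0 0 1
  0 0 0 1
  1 0 1 0
  0 0 0 0
  0 0 0 0
After step 3: ants at (1,2),(1,0)
  0 0 0 0
  1 0 1 0
  0 0 0 0
  0 0 0 0
  0 0 0 0
After step 4: ants at (0,2),(0,0)
  1 0 1 0
  0 0 0 0
  0 0 0 0
  0 0 0 0
  0 0 0 0
After step 5: ants at (0,3),(0,1)
  0 1 0 1
  0 0 0 0
  0 0 0 0
  0 0 0 0
  0 0 0 0

0 1 0 1
0 0 0 0
0 0 0 0
0 0 0 0
0 0 0 0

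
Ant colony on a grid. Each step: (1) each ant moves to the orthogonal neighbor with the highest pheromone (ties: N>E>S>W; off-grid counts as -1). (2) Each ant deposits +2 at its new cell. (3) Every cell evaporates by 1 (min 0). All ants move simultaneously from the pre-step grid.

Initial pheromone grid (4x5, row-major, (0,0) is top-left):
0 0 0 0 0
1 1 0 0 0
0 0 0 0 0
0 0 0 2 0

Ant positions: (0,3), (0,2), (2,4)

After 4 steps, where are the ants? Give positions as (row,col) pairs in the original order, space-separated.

Step 1: ant0:(0,3)->E->(0,4) | ant1:(0,2)->E->(0,3) | ant2:(2,4)->N->(1,4)
  grid max=1 at (0,3)
Step 2: ant0:(0,4)->S->(1,4) | ant1:(0,3)->E->(0,4) | ant2:(1,4)->N->(0,4)
  grid max=4 at (0,4)
Step 3: ant0:(1,4)->N->(0,4) | ant1:(0,4)->S->(1,4) | ant2:(0,4)->S->(1,4)
  grid max=5 at (0,4)
Step 4: ant0:(0,4)->S->(1,4) | ant1:(1,4)->N->(0,4) | ant2:(1,4)->N->(0,4)
  grid max=8 at (0,4)

(1,4) (0,4) (0,4)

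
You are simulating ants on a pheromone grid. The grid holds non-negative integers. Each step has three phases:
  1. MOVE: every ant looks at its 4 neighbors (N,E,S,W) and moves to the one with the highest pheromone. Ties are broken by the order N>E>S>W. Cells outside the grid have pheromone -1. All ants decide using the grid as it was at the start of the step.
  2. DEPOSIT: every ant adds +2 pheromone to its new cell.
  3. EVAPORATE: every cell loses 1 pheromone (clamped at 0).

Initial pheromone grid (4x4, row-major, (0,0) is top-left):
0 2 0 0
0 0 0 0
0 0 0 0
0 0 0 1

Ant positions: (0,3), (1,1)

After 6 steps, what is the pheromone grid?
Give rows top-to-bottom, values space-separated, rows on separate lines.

After step 1: ants at (1,3),(0,1)
  0 3 0 0
  0 0 0 1
  0 0 0 0
  0 0 0 0
After step 2: ants at (0,3),(0,2)
  0 2 1 1
  0 0 0 0
  0 0 0 0
  0 0 0 0
After step 3: ants at (0,2),(0,1)
  0 3 2 0
  0 0 0 0
  0 0 0 0
  0 0 0 0
After step 4: ants at (0,1),(0,2)
  0 4 3 0
  0 0 0 0
  0 0 0 0
  0 0 0 0
After step 5: ants at (0,2),(0,1)
  0 5 4 0
  0 0 0 0
  0 0 0 0
  0 0 0 0
After step 6: ants at (0,1),(0,2)
  0 6 5 0
  0 0 0 0
  0 0 0 0
  0 0 0 0

0 6 5 0
0 0 0 0
0 0 0 0
0 0 0 0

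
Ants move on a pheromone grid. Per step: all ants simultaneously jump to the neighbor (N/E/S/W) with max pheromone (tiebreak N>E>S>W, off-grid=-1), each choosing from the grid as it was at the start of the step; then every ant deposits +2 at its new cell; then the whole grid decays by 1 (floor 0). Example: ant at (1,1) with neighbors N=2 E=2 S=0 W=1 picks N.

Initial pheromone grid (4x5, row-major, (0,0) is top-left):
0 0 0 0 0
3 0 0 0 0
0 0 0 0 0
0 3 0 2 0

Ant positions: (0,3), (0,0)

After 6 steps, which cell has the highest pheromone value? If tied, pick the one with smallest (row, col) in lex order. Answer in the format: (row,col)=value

Step 1: ant0:(0,3)->E->(0,4) | ant1:(0,0)->S->(1,0)
  grid max=4 at (1,0)
Step 2: ant0:(0,4)->S->(1,4) | ant1:(1,0)->N->(0,0)
  grid max=3 at (1,0)
Step 3: ant0:(1,4)->N->(0,4) | ant1:(0,0)->S->(1,0)
  grid max=4 at (1,0)
Step 4: ant0:(0,4)->S->(1,4) | ant1:(1,0)->N->(0,0)
  grid max=3 at (1,0)
Step 5: ant0:(1,4)->N->(0,4) | ant1:(0,0)->S->(1,0)
  grid max=4 at (1,0)
Step 6: ant0:(0,4)->S->(1,4) | ant1:(1,0)->N->(0,0)
  grid max=3 at (1,0)
Final grid:
  1 0 0 0 0
  3 0 0 0 1
  0 0 0 0 0
  0 0 0 0 0
Max pheromone 3 at (1,0)

Answer: (1,0)=3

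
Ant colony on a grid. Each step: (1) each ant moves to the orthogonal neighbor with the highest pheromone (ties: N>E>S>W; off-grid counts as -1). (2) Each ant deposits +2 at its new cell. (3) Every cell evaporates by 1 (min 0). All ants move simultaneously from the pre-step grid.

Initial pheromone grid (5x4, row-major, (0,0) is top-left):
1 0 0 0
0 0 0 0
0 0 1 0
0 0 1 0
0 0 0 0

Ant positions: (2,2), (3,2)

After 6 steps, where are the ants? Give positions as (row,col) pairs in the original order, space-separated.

Step 1: ant0:(2,2)->S->(3,2) | ant1:(3,2)->N->(2,2)
  grid max=2 at (2,2)
Step 2: ant0:(3,2)->N->(2,2) | ant1:(2,2)->S->(3,2)
  grid max=3 at (2,2)
Step 3: ant0:(2,2)->S->(3,2) | ant1:(3,2)->N->(2,2)
  grid max=4 at (2,2)
Step 4: ant0:(3,2)->N->(2,2) | ant1:(2,2)->S->(3,2)
  grid max=5 at (2,2)
Step 5: ant0:(2,2)->S->(3,2) | ant1:(3,2)->N->(2,2)
  grid max=6 at (2,2)
Step 6: ant0:(3,2)->N->(2,2) | ant1:(2,2)->S->(3,2)
  grid max=7 at (2,2)

(2,2) (3,2)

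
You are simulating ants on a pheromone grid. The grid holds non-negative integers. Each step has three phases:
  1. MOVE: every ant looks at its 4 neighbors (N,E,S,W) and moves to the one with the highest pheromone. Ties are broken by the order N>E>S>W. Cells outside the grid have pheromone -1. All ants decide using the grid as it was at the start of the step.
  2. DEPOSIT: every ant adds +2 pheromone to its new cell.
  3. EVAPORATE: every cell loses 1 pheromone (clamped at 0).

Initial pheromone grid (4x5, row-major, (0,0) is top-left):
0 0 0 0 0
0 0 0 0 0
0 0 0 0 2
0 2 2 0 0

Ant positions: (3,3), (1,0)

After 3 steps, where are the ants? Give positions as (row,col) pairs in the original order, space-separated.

Step 1: ant0:(3,3)->W->(3,2) | ant1:(1,0)->N->(0,0)
  grid max=3 at (3,2)
Step 2: ant0:(3,2)->W->(3,1) | ant1:(0,0)->E->(0,1)
  grid max=2 at (3,1)
Step 3: ant0:(3,1)->E->(3,2) | ant1:(0,1)->E->(0,2)
  grid max=3 at (3,2)

(3,2) (0,2)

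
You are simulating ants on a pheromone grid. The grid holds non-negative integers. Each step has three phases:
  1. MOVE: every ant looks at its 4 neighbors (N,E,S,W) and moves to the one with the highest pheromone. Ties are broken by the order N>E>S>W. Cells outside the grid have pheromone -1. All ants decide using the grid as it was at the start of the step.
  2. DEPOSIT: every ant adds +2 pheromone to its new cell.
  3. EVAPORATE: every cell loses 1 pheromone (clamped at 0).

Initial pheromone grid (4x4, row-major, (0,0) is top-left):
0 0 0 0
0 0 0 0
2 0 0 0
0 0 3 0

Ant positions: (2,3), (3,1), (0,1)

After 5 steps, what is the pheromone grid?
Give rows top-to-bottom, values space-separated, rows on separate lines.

After step 1: ants at (1,3),(3,2),(0,2)
  0 0 1 0
  0 0 0 1
  1 0 0 0
  0 0 4 0
After step 2: ants at (0,3),(2,2),(0,3)
  0 0 0 3
  0 0 0 0
  0 0 1 0
  0 0 3 0
After step 3: ants at (1,3),(3,2),(1,3)
  0 0 0 2
  0 0 0 3
  0 0 0 0
  0 0 4 0
After step 4: ants at (0,3),(2,2),(0,3)
  0 0 0 5
  0 0 0 2
  0 0 1 0
  0 0 3 0
After step 5: ants at (1,3),(3,2),(1,3)
  0 0 0 4
  0 0 0 5
  0 0 0 0
  0 0 4 0

0 0 0 4
0 0 0 5
0 0 0 0
0 0 4 0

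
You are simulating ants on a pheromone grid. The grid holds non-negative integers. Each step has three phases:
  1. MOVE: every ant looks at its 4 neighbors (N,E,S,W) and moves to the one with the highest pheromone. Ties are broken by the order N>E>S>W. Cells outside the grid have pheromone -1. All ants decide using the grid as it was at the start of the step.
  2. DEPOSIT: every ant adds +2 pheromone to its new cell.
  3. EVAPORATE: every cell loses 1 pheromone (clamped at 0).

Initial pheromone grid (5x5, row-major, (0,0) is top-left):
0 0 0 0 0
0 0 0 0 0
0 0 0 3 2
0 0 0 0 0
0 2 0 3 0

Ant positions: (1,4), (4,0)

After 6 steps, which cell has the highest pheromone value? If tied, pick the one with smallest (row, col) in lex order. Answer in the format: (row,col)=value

Step 1: ant0:(1,4)->S->(2,4) | ant1:(4,0)->E->(4,1)
  grid max=3 at (2,4)
Step 2: ant0:(2,4)->W->(2,3) | ant1:(4,1)->N->(3,1)
  grid max=3 at (2,3)
Step 3: ant0:(2,3)->E->(2,4) | ant1:(3,1)->S->(4,1)
  grid max=3 at (2,4)
Step 4: ant0:(2,4)->W->(2,3) | ant1:(4,1)->N->(3,1)
  grid max=3 at (2,3)
Step 5: ant0:(2,3)->E->(2,4) | ant1:(3,1)->S->(4,1)
  grid max=3 at (2,4)
Step 6: ant0:(2,4)->W->(2,3) | ant1:(4,1)->N->(3,1)
  grid max=3 at (2,3)
Final grid:
  0 0 0 0 0
  0 0 0 0 0
  0 0 0 3 2
  0 1 0 0 0
  0 2 0 0 0
Max pheromone 3 at (2,3)

Answer: (2,3)=3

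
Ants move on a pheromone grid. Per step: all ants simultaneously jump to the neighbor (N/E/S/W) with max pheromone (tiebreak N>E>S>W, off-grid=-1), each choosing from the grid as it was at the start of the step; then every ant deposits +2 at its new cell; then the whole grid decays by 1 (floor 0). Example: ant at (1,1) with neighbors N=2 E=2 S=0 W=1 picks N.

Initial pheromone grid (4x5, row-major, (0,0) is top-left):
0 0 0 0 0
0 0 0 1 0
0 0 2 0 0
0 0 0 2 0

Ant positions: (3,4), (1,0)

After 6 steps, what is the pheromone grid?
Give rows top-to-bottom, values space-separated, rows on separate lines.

After step 1: ants at (3,3),(0,0)
  1 0 0 0 0
  0 0 0 0 0
  0 0 1 0 0
  0 0 0 3 0
After step 2: ants at (2,3),(0,1)
  0 1 0 0 0
  0 0 0 0 0
  0 0 0 1 0
  0 0 0 2 0
After step 3: ants at (3,3),(0,2)
  0 0 1 0 0
  0 0 0 0 0
  0 0 0 0 0
  0 0 0 3 0
After step 4: ants at (2,3),(0,3)
  0 0 0 1 0
  0 0 0 0 0
  0 0 0 1 0
  0 0 0 2 0
After step 5: ants at (3,3),(0,4)
  0 0 0 0 1
  0 0 0 0 0
  0 0 0 0 0
  0 0 0 3 0
After step 6: ants at (2,3),(1,4)
  0 0 0 0 0
  0 0 0 0 1
  0 0 0 1 0
  0 0 0 2 0

0 0 0 0 0
0 0 0 0 1
0 0 0 1 0
0 0 0 2 0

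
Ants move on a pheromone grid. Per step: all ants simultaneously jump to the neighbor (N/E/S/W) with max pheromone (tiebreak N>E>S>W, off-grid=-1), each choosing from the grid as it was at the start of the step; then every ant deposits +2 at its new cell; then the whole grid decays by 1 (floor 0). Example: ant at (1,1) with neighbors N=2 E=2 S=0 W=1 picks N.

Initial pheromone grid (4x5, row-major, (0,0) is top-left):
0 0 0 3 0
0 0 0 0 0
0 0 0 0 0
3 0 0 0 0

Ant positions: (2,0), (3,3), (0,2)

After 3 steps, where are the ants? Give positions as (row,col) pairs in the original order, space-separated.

Step 1: ant0:(2,0)->S->(3,0) | ant1:(3,3)->N->(2,3) | ant2:(0,2)->E->(0,3)
  grid max=4 at (0,3)
Step 2: ant0:(3,0)->N->(2,0) | ant1:(2,3)->N->(1,3) | ant2:(0,3)->E->(0,4)
  grid max=3 at (0,3)
Step 3: ant0:(2,0)->S->(3,0) | ant1:(1,3)->N->(0,3) | ant2:(0,4)->W->(0,3)
  grid max=6 at (0,3)

(3,0) (0,3) (0,3)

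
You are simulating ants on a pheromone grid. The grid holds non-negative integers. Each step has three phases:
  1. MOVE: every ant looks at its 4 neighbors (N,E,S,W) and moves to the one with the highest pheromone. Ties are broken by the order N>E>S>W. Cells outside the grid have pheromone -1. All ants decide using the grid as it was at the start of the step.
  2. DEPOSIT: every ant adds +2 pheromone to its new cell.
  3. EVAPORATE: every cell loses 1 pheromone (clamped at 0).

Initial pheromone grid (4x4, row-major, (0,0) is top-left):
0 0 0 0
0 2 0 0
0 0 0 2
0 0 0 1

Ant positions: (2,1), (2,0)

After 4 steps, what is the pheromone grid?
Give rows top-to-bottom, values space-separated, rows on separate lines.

After step 1: ants at (1,1),(1,0)
  0 0 0 0
  1 3 0 0
  0 0 0 1
  0 0 0 0
After step 2: ants at (1,0),(1,1)
  0 0 0 0
  2 4 0 0
  0 0 0 0
  0 0 0 0
After step 3: ants at (1,1),(1,0)
  0 0 0 0
  3 5 0 0
  0 0 0 0
  0 0 0 0
After step 4: ants at (1,0),(1,1)
  0 0 0 0
  4 6 0 0
  0 0 0 0
  0 0 0 0

0 0 0 0
4 6 0 0
0 0 0 0
0 0 0 0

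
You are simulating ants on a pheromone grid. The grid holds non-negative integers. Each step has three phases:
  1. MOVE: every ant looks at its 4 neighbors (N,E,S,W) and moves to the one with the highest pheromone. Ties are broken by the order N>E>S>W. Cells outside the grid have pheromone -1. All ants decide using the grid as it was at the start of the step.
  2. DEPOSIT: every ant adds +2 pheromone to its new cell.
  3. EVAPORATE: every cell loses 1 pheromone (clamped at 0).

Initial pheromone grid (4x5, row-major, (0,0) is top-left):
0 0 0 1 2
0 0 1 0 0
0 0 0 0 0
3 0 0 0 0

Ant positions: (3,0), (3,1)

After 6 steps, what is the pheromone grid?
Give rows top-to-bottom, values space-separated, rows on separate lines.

After step 1: ants at (2,0),(3,0)
  0 0 0 0 1
  0 0 0 0 0
  1 0 0 0 0
  4 0 0 0 0
After step 2: ants at (3,0),(2,0)
  0 0 0 0 0
  0 0 0 0 0
  2 0 0 0 0
  5 0 0 0 0
After step 3: ants at (2,0),(3,0)
  0 0 0 0 0
  0 0 0 0 0
  3 0 0 0 0
  6 0 0 0 0
After step 4: ants at (3,0),(2,0)
  0 0 0 0 0
  0 0 0 0 0
  4 0 0 0 0
  7 0 0 0 0
After step 5: ants at (2,0),(3,0)
  0 0 0 0 0
  0 0 0 0 0
  5 0 0 0 0
  8 0 0 0 0
After step 6: ants at (3,0),(2,0)
  0 0 0 0 0
  0 0 0 0 0
  6 0 0 0 0
  9 0 0 0 0

0 0 0 0 0
0 0 0 0 0
6 0 0 0 0
9 0 0 0 0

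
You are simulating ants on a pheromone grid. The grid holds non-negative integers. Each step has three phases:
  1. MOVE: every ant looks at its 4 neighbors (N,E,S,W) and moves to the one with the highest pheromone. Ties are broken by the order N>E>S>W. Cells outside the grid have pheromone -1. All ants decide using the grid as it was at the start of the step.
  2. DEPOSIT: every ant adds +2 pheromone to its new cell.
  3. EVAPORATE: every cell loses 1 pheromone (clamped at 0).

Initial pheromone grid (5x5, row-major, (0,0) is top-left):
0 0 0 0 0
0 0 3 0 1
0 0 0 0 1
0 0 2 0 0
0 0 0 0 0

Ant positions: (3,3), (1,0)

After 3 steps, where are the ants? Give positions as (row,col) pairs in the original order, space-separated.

Step 1: ant0:(3,3)->W->(3,2) | ant1:(1,0)->N->(0,0)
  grid max=3 at (3,2)
Step 2: ant0:(3,2)->N->(2,2) | ant1:(0,0)->E->(0,1)
  grid max=2 at (3,2)
Step 3: ant0:(2,2)->S->(3,2) | ant1:(0,1)->E->(0,2)
  grid max=3 at (3,2)

(3,2) (0,2)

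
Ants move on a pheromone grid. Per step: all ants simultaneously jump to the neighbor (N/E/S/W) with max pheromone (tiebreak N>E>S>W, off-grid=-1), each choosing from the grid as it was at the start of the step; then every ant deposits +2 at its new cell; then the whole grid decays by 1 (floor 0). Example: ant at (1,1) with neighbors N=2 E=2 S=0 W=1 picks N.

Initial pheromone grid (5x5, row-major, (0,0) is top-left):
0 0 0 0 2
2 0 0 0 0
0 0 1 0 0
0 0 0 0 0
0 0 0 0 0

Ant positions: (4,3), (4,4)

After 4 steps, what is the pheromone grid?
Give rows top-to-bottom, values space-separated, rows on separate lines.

After step 1: ants at (3,3),(3,4)
  0 0 0 0 1
  1 0 0 0 0
  0 0 0 0 0
  0 0 0 1 1
  0 0 0 0 0
After step 2: ants at (3,4),(3,3)
  0 0 0 0 0
  0 0 0 0 0
  0 0 0 0 0
  0 0 0 2 2
  0 0 0 0 0
After step 3: ants at (3,3),(3,4)
  0 0 0 0 0
  0 0 0 0 0
  0 0 0 0 0
  0 0 0 3 3
  0 0 0 0 0
After step 4: ants at (3,4),(3,3)
  0 0 0 0 0
  0 0 0 0 0
  0 0 0 0 0
  0 0 0 4 4
  0 0 0 0 0

0 0 0 0 0
0 0 0 0 0
0 0 0 0 0
0 0 0 4 4
0 0 0 0 0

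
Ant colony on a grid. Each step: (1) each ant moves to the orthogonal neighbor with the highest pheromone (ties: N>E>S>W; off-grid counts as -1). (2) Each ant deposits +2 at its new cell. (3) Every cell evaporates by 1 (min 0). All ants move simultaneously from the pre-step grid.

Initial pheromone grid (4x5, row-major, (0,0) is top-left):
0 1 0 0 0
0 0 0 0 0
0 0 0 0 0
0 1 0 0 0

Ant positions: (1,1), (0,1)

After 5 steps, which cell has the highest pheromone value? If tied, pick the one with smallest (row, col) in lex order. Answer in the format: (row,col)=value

Answer: (0,1)=6

Derivation:
Step 1: ant0:(1,1)->N->(0,1) | ant1:(0,1)->E->(0,2)
  grid max=2 at (0,1)
Step 2: ant0:(0,1)->E->(0,2) | ant1:(0,2)->W->(0,1)
  grid max=3 at (0,1)
Step 3: ant0:(0,2)->W->(0,1) | ant1:(0,1)->E->(0,2)
  grid max=4 at (0,1)
Step 4: ant0:(0,1)->E->(0,2) | ant1:(0,2)->W->(0,1)
  grid max=5 at (0,1)
Step 5: ant0:(0,2)->W->(0,1) | ant1:(0,1)->E->(0,2)
  grid max=6 at (0,1)
Final grid:
  0 6 5 0 0
  0 0 0 0 0
  0 0 0 0 0
  0 0 0 0 0
Max pheromone 6 at (0,1)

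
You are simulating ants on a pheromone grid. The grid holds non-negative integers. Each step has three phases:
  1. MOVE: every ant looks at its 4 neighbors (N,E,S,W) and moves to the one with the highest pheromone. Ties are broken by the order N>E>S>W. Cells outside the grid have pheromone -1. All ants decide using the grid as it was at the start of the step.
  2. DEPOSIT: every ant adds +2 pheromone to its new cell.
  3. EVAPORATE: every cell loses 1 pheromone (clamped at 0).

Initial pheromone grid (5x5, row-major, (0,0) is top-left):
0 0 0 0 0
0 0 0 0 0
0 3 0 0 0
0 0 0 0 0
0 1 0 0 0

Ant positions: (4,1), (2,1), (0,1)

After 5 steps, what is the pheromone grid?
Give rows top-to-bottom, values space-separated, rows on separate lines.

After step 1: ants at (3,1),(1,1),(0,2)
  0 0 1 0 0
  0 1 0 0 0
  0 2 0 0 0
  0 1 0 0 0
  0 0 0 0 0
After step 2: ants at (2,1),(2,1),(0,3)
  0 0 0 1 0
  0 0 0 0 0
  0 5 0 0 0
  0 0 0 0 0
  0 0 0 0 0
After step 3: ants at (1,1),(1,1),(0,4)
  0 0 0 0 1
  0 3 0 0 0
  0 4 0 0 0
  0 0 0 0 0
  0 0 0 0 0
After step 4: ants at (2,1),(2,1),(1,4)
  0 0 0 0 0
  0 2 0 0 1
  0 7 0 0 0
  0 0 0 0 0
  0 0 0 0 0
After step 5: ants at (1,1),(1,1),(0,4)
  0 0 0 0 1
  0 5 0 0 0
  0 6 0 0 0
  0 0 0 0 0
  0 0 0 0 0

0 0 0 0 1
0 5 0 0 0
0 6 0 0 0
0 0 0 0 0
0 0 0 0 0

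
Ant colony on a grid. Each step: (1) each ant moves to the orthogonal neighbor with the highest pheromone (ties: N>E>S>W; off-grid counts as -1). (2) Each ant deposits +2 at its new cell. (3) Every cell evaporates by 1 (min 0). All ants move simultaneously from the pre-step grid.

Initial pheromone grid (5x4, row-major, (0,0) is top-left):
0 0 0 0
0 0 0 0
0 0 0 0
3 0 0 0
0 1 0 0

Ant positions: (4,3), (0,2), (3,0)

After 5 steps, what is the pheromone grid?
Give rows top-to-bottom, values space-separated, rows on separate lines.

After step 1: ants at (3,3),(0,3),(2,0)
  0 0 0 1
  0 0 0 0
  1 0 0 0
  2 0 0 1
  0 0 0 0
After step 2: ants at (2,3),(1,3),(3,0)
  0 0 0 0
  0 0 0 1
  0 0 0 1
  3 0 0 0
  0 0 0 0
After step 3: ants at (1,3),(2,3),(2,0)
  0 0 0 0
  0 0 0 2
  1 0 0 2
  2 0 0 0
  0 0 0 0
After step 4: ants at (2,3),(1,3),(3,0)
  0 0 0 0
  0 0 0 3
  0 0 0 3
  3 0 0 0
  0 0 0 0
After step 5: ants at (1,3),(2,3),(2,0)
  0 0 0 0
  0 0 0 4
  1 0 0 4
  2 0 0 0
  0 0 0 0

0 0 0 0
0 0 0 4
1 0 0 4
2 0 0 0
0 0 0 0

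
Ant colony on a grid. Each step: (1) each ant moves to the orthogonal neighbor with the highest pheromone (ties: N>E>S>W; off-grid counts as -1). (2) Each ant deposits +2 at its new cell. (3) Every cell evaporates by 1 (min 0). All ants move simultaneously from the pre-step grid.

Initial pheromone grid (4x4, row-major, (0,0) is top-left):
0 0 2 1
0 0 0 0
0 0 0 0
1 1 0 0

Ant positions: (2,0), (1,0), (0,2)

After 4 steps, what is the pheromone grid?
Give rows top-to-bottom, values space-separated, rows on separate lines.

After step 1: ants at (3,0),(0,0),(0,3)
  1 0 1 2
  0 0 0 0
  0 0 0 0
  2 0 0 0
After step 2: ants at (2,0),(0,1),(0,2)
  0 1 2 1
  0 0 0 0
  1 0 0 0
  1 0 0 0
After step 3: ants at (3,0),(0,2),(0,3)
  0 0 3 2
  0 0 0 0
  0 0 0 0
  2 0 0 0
After step 4: ants at (2,0),(0,3),(0,2)
  0 0 4 3
  0 0 0 0
  1 0 0 0
  1 0 0 0

0 0 4 3
0 0 0 0
1 0 0 0
1 0 0 0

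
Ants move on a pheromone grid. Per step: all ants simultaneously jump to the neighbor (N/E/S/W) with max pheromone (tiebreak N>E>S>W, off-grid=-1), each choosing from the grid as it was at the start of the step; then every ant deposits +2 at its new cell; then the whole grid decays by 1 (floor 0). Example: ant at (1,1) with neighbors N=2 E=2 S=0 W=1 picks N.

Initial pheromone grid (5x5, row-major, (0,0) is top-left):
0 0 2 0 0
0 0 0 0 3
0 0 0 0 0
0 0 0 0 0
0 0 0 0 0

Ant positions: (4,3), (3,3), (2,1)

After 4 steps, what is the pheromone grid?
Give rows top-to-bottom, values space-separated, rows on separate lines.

After step 1: ants at (3,3),(2,3),(1,1)
  0 0 1 0 0
  0 1 0 0 2
  0 0 0 1 0
  0 0 0 1 0
  0 0 0 0 0
After step 2: ants at (2,3),(3,3),(0,1)
  0 1 0 0 0
  0 0 0 0 1
  0 0 0 2 0
  0 0 0 2 0
  0 0 0 0 0
After step 3: ants at (3,3),(2,3),(0,2)
  0 0 1 0 0
  0 0 0 0 0
  0 0 0 3 0
  0 0 0 3 0
  0 0 0 0 0
After step 4: ants at (2,3),(3,3),(0,3)
  0 0 0 1 0
  0 0 0 0 0
  0 0 0 4 0
  0 0 0 4 0
  0 0 0 0 0

0 0 0 1 0
0 0 0 0 0
0 0 0 4 0
0 0 0 4 0
0 0 0 0 0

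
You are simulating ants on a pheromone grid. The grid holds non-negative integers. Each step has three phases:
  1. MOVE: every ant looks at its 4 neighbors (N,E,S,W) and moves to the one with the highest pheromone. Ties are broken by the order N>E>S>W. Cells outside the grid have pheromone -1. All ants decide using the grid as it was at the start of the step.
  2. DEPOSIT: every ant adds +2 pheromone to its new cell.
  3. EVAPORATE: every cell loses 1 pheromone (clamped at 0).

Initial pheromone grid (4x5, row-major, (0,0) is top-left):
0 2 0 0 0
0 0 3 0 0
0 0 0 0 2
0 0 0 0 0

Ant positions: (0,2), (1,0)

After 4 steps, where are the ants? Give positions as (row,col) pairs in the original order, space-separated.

Step 1: ant0:(0,2)->S->(1,2) | ant1:(1,0)->N->(0,0)
  grid max=4 at (1,2)
Step 2: ant0:(1,2)->N->(0,2) | ant1:(0,0)->E->(0,1)
  grid max=3 at (1,2)
Step 3: ant0:(0,2)->S->(1,2) | ant1:(0,1)->E->(0,2)
  grid max=4 at (1,2)
Step 4: ant0:(1,2)->N->(0,2) | ant1:(0,2)->S->(1,2)
  grid max=5 at (1,2)

(0,2) (1,2)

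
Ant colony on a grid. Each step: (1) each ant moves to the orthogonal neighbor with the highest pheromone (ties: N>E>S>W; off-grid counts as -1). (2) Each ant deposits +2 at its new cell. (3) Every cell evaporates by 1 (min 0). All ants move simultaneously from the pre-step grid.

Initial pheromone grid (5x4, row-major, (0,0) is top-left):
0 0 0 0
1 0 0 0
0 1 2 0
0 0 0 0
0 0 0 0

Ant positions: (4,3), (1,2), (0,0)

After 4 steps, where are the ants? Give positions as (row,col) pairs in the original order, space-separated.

Step 1: ant0:(4,3)->N->(3,3) | ant1:(1,2)->S->(2,2) | ant2:(0,0)->S->(1,0)
  grid max=3 at (2,2)
Step 2: ant0:(3,3)->N->(2,3) | ant1:(2,2)->N->(1,2) | ant2:(1,0)->N->(0,0)
  grid max=2 at (2,2)
Step 3: ant0:(2,3)->W->(2,2) | ant1:(1,2)->S->(2,2) | ant2:(0,0)->S->(1,0)
  grid max=5 at (2,2)
Step 4: ant0:(2,2)->N->(1,2) | ant1:(2,2)->N->(1,2) | ant2:(1,0)->N->(0,0)
  grid max=4 at (2,2)

(1,2) (1,2) (0,0)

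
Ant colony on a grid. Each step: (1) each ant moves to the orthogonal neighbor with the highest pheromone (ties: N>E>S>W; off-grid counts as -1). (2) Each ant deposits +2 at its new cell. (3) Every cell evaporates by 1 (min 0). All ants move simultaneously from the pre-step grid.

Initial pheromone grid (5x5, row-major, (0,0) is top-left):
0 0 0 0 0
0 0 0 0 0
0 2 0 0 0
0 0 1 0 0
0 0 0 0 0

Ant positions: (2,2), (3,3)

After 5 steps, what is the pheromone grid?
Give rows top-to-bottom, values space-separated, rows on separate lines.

After step 1: ants at (2,1),(3,2)
  0 0 0 0 0
  0 0 0 0 0
  0 3 0 0 0
  0 0 2 0 0
  0 0 0 0 0
After step 2: ants at (1,1),(2,2)
  0 0 0 0 0
  0 1 0 0 0
  0 2 1 0 0
  0 0 1 0 0
  0 0 0 0 0
After step 3: ants at (2,1),(2,1)
  0 0 0 0 0
  0 0 0 0 0
  0 5 0 0 0
  0 0 0 0 0
  0 0 0 0 0
After step 4: ants at (1,1),(1,1)
  0 0 0 0 0
  0 3 0 0 0
  0 4 0 0 0
  0 0 0 0 0
  0 0 0 0 0
After step 5: ants at (2,1),(2,1)
  0 0 0 0 0
  0 2 0 0 0
  0 7 0 0 0
  0 0 0 0 0
  0 0 0 0 0

0 0 0 0 0
0 2 0 0 0
0 7 0 0 0
0 0 0 0 0
0 0 0 0 0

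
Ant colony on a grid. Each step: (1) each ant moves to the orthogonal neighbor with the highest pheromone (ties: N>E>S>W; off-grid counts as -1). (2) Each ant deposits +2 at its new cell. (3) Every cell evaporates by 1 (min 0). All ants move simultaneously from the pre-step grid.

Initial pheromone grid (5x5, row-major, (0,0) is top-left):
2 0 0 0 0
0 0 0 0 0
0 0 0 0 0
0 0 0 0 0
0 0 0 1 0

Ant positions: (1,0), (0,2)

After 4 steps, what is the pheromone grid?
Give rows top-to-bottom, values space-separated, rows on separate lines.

After step 1: ants at (0,0),(0,3)
  3 0 0 1 0
  0 0 0 0 0
  0 0 0 0 0
  0 0 0 0 0
  0 0 0 0 0
After step 2: ants at (0,1),(0,4)
  2 1 0 0 1
  0 0 0 0 0
  0 0 0 0 0
  0 0 0 0 0
  0 0 0 0 0
After step 3: ants at (0,0),(1,4)
  3 0 0 0 0
  0 0 0 0 1
  0 0 0 0 0
  0 0 0 0 0
  0 0 0 0 0
After step 4: ants at (0,1),(0,4)
  2 1 0 0 1
  0 0 0 0 0
  0 0 0 0 0
  0 0 0 0 0
  0 0 0 0 0

2 1 0 0 1
0 0 0 0 0
0 0 0 0 0
0 0 0 0 0
0 0 0 0 0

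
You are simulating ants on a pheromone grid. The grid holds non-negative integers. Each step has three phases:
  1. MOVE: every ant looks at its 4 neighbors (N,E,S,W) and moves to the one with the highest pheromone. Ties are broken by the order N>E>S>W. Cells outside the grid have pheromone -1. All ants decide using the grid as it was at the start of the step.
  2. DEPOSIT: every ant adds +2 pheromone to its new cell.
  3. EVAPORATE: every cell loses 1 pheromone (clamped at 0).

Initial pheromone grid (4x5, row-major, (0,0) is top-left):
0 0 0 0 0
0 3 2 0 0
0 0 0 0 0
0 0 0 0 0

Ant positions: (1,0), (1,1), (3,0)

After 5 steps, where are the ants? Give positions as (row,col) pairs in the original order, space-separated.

Step 1: ant0:(1,0)->E->(1,1) | ant1:(1,1)->E->(1,2) | ant2:(3,0)->N->(2,0)
  grid max=4 at (1,1)
Step 2: ant0:(1,1)->E->(1,2) | ant1:(1,2)->W->(1,1) | ant2:(2,0)->N->(1,0)
  grid max=5 at (1,1)
Step 3: ant0:(1,2)->W->(1,1) | ant1:(1,1)->E->(1,2) | ant2:(1,0)->E->(1,1)
  grid max=8 at (1,1)
Step 4: ant0:(1,1)->E->(1,2) | ant1:(1,2)->W->(1,1) | ant2:(1,1)->E->(1,2)
  grid max=9 at (1,1)
Step 5: ant0:(1,2)->W->(1,1) | ant1:(1,1)->E->(1,2) | ant2:(1,2)->W->(1,1)
  grid max=12 at (1,1)

(1,1) (1,2) (1,1)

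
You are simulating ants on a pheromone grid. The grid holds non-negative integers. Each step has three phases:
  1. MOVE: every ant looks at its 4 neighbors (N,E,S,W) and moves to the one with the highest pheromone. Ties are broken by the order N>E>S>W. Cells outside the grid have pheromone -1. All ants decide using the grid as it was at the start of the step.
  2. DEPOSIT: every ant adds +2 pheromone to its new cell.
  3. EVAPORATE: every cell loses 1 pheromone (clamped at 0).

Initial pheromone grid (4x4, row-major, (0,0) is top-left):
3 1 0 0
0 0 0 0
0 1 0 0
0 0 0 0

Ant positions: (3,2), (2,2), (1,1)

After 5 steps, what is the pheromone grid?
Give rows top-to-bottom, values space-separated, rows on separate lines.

After step 1: ants at (2,2),(2,1),(0,1)
  2 2 0 0
  0 0 0 0
  0 2 1 0
  0 0 0 0
After step 2: ants at (2,1),(2,2),(0,0)
  3 1 0 0
  0 0 0 0
  0 3 2 0
  0 0 0 0
After step 3: ants at (2,2),(2,1),(0,1)
  2 2 0 0
  0 0 0 0
  0 4 3 0
  0 0 0 0
After step 4: ants at (2,1),(2,2),(0,0)
  3 1 0 0
  0 0 0 0
  0 5 4 0
  0 0 0 0
After step 5: ants at (2,2),(2,1),(0,1)
  2 2 0 0
  0 0 0 0
  0 6 5 0
  0 0 0 0

2 2 0 0
0 0 0 0
0 6 5 0
0 0 0 0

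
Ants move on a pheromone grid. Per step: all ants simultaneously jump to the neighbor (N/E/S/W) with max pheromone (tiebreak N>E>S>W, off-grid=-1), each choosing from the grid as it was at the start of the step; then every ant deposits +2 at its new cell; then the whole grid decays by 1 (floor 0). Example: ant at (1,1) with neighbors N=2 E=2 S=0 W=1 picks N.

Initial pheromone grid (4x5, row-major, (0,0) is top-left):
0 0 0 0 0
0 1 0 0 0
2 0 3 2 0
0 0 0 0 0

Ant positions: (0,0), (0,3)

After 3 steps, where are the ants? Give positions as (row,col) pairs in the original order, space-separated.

Step 1: ant0:(0,0)->E->(0,1) | ant1:(0,3)->E->(0,4)
  grid max=2 at (2,2)
Step 2: ant0:(0,1)->E->(0,2) | ant1:(0,4)->S->(1,4)
  grid max=1 at (0,2)
Step 3: ant0:(0,2)->E->(0,3) | ant1:(1,4)->N->(0,4)
  grid max=1 at (0,3)

(0,3) (0,4)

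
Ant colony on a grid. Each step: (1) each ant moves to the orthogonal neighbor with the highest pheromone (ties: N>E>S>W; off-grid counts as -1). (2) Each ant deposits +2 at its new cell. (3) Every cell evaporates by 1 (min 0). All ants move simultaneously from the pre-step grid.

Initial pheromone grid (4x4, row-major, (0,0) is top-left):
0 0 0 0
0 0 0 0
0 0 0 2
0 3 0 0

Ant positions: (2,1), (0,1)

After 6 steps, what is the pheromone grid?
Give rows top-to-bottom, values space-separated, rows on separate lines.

After step 1: ants at (3,1),(0,2)
  0 0 1 0
  0 0 0 0
  0 0 0 1
  0 4 0 0
After step 2: ants at (2,1),(0,3)
  0 0 0 1
  0 0 0 0
  0 1 0 0
  0 3 0 0
After step 3: ants at (3,1),(1,3)
  0 0 0 0
  0 0 0 1
  0 0 0 0
  0 4 0 0
After step 4: ants at (2,1),(0,3)
  0 0 0 1
  0 0 0 0
  0 1 0 0
  0 3 0 0
After step 5: ants at (3,1),(1,3)
  0 0 0 0
  0 0 0 1
  0 0 0 0
  0 4 0 0
After step 6: ants at (2,1),(0,3)
  0 0 0 1
  0 0 0 0
  0 1 0 0
  0 3 0 0

0 0 0 1
0 0 0 0
0 1 0 0
0 3 0 0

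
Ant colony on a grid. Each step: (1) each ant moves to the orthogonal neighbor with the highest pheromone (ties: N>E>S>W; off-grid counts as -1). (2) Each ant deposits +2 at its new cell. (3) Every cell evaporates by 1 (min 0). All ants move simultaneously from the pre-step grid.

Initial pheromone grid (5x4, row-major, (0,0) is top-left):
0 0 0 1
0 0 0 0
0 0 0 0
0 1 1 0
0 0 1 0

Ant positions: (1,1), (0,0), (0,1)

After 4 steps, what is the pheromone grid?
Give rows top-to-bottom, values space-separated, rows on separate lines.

After step 1: ants at (0,1),(0,1),(0,2)
  0 3 1 0
  0 0 0 0
  0 0 0 0
  0 0 0 0
  0 0 0 0
After step 2: ants at (0,2),(0,2),(0,1)
  0 4 4 0
  0 0 0 0
  0 0 0 0
  0 0 0 0
  0 0 0 0
After step 3: ants at (0,1),(0,1),(0,2)
  0 7 5 0
  0 0 0 0
  0 0 0 0
  0 0 0 0
  0 0 0 0
After step 4: ants at (0,2),(0,2),(0,1)
  0 8 8 0
  0 0 0 0
  0 0 0 0
  0 0 0 0
  0 0 0 0

0 8 8 0
0 0 0 0
0 0 0 0
0 0 0 0
0 0 0 0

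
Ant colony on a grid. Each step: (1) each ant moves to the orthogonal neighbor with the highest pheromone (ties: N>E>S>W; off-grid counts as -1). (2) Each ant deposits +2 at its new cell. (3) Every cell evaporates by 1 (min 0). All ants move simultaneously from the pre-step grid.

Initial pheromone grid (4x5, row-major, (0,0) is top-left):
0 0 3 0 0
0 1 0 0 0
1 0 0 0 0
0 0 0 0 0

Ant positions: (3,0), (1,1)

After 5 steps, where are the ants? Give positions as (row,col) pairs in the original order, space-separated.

Step 1: ant0:(3,0)->N->(2,0) | ant1:(1,1)->N->(0,1)
  grid max=2 at (0,2)
Step 2: ant0:(2,0)->N->(1,0) | ant1:(0,1)->E->(0,2)
  grid max=3 at (0,2)
Step 3: ant0:(1,0)->S->(2,0) | ant1:(0,2)->E->(0,3)
  grid max=2 at (0,2)
Step 4: ant0:(2,0)->N->(1,0) | ant1:(0,3)->W->(0,2)
  grid max=3 at (0,2)
Step 5: ant0:(1,0)->S->(2,0) | ant1:(0,2)->E->(0,3)
  grid max=2 at (0,2)

(2,0) (0,3)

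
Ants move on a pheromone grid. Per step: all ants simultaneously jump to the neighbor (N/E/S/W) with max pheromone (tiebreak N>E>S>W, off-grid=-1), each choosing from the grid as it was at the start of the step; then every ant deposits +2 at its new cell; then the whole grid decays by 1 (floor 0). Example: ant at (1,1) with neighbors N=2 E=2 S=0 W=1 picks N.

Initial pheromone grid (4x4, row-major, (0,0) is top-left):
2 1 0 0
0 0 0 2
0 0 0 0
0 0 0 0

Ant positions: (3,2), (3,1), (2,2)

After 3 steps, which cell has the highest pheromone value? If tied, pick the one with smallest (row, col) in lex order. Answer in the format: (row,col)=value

Answer: (1,2)=5

Derivation:
Step 1: ant0:(3,2)->N->(2,2) | ant1:(3,1)->N->(2,1) | ant2:(2,2)->N->(1,2)
  grid max=1 at (0,0)
Step 2: ant0:(2,2)->N->(1,2) | ant1:(2,1)->E->(2,2) | ant2:(1,2)->E->(1,3)
  grid max=2 at (1,2)
Step 3: ant0:(1,2)->E->(1,3) | ant1:(2,2)->N->(1,2) | ant2:(1,3)->W->(1,2)
  grid max=5 at (1,2)
Final grid:
  0 0 0 0
  0 0 5 3
  0 0 1 0
  0 0 0 0
Max pheromone 5 at (1,2)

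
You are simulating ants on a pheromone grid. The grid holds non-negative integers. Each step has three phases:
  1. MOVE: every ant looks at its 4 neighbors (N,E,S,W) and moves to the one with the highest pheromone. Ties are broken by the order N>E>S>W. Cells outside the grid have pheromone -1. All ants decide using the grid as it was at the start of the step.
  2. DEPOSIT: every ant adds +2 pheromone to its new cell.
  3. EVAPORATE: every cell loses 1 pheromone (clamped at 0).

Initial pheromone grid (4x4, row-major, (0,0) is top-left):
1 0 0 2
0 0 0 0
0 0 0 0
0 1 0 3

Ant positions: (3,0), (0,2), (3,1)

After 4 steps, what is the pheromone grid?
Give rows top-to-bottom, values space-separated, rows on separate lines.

After step 1: ants at (3,1),(0,3),(2,1)
  0 0 0 3
  0 0 0 0
  0 1 0 0
  0 2 0 2
After step 2: ants at (2,1),(1,3),(3,1)
  0 0 0 2
  0 0 0 1
  0 2 0 0
  0 3 0 1
After step 3: ants at (3,1),(0,3),(2,1)
  0 0 0 3
  0 0 0 0
  0 3 0 0
  0 4 0 0
After step 4: ants at (2,1),(1,3),(3,1)
  0 0 0 2
  0 0 0 1
  0 4 0 0
  0 5 0 0

0 0 0 2
0 0 0 1
0 4 0 0
0 5 0 0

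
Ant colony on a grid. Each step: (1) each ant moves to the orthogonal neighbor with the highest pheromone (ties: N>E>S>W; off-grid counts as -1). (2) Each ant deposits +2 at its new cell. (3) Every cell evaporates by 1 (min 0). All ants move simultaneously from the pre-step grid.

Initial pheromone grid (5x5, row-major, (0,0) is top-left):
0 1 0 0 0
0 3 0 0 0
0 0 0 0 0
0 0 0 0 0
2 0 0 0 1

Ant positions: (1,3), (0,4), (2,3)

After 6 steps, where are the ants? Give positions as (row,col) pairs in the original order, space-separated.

Step 1: ant0:(1,3)->N->(0,3) | ant1:(0,4)->S->(1,4) | ant2:(2,3)->N->(1,3)
  grid max=2 at (1,1)
Step 2: ant0:(0,3)->S->(1,3) | ant1:(1,4)->W->(1,3) | ant2:(1,3)->N->(0,3)
  grid max=4 at (1,3)
Step 3: ant0:(1,3)->N->(0,3) | ant1:(1,3)->N->(0,3) | ant2:(0,3)->S->(1,3)
  grid max=5 at (0,3)
Step 4: ant0:(0,3)->S->(1,3) | ant1:(0,3)->S->(1,3) | ant2:(1,3)->N->(0,3)
  grid max=8 at (1,3)
Step 5: ant0:(1,3)->N->(0,3) | ant1:(1,3)->N->(0,3) | ant2:(0,3)->S->(1,3)
  grid max=9 at (0,3)
Step 6: ant0:(0,3)->S->(1,3) | ant1:(0,3)->S->(1,3) | ant2:(1,3)->N->(0,3)
  grid max=12 at (1,3)

(1,3) (1,3) (0,3)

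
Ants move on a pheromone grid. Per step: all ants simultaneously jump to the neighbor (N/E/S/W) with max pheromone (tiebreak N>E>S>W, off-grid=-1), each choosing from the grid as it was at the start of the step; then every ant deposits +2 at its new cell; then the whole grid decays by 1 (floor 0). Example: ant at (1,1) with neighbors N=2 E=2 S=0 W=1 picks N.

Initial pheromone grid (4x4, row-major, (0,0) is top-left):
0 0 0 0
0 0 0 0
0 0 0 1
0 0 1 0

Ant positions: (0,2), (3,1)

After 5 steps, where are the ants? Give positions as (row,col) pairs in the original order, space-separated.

Step 1: ant0:(0,2)->E->(0,3) | ant1:(3,1)->E->(3,2)
  grid max=2 at (3,2)
Step 2: ant0:(0,3)->S->(1,3) | ant1:(3,2)->N->(2,2)
  grid max=1 at (1,3)
Step 3: ant0:(1,3)->N->(0,3) | ant1:(2,2)->S->(3,2)
  grid max=2 at (3,2)
Step 4: ant0:(0,3)->S->(1,3) | ant1:(3,2)->N->(2,2)
  grid max=1 at (1,3)
Step 5: ant0:(1,3)->N->(0,3) | ant1:(2,2)->S->(3,2)
  grid max=2 at (3,2)

(0,3) (3,2)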